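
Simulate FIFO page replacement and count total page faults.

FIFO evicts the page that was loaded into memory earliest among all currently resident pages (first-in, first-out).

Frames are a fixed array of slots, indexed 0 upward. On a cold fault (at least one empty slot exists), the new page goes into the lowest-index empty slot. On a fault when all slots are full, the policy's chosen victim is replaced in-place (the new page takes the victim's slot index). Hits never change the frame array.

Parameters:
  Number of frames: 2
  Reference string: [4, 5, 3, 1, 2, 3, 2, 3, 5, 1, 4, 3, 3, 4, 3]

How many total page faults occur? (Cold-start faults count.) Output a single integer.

Answer: 10

Derivation:
Step 0: ref 4 → FAULT, frames=[4,-]
Step 1: ref 5 → FAULT, frames=[4,5]
Step 2: ref 3 → FAULT (evict 4), frames=[3,5]
Step 3: ref 1 → FAULT (evict 5), frames=[3,1]
Step 4: ref 2 → FAULT (evict 3), frames=[2,1]
Step 5: ref 3 → FAULT (evict 1), frames=[2,3]
Step 6: ref 2 → HIT, frames=[2,3]
Step 7: ref 3 → HIT, frames=[2,3]
Step 8: ref 5 → FAULT (evict 2), frames=[5,3]
Step 9: ref 1 → FAULT (evict 3), frames=[5,1]
Step 10: ref 4 → FAULT (evict 5), frames=[4,1]
Step 11: ref 3 → FAULT (evict 1), frames=[4,3]
Step 12: ref 3 → HIT, frames=[4,3]
Step 13: ref 4 → HIT, frames=[4,3]
Step 14: ref 3 → HIT, frames=[4,3]
Total faults: 10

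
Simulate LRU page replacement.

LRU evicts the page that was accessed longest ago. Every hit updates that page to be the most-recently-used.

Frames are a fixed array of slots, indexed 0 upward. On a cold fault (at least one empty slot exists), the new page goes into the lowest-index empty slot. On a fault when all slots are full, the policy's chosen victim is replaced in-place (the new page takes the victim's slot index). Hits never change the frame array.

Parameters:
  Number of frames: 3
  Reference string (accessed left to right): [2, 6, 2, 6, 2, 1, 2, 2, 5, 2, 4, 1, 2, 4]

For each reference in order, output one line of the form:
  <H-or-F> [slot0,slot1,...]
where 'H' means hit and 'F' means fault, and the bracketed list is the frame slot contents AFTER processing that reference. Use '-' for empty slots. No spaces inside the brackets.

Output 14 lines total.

F [2,-,-]
F [2,6,-]
H [2,6,-]
H [2,6,-]
H [2,6,-]
F [2,6,1]
H [2,6,1]
H [2,6,1]
F [2,5,1]
H [2,5,1]
F [2,5,4]
F [2,1,4]
H [2,1,4]
H [2,1,4]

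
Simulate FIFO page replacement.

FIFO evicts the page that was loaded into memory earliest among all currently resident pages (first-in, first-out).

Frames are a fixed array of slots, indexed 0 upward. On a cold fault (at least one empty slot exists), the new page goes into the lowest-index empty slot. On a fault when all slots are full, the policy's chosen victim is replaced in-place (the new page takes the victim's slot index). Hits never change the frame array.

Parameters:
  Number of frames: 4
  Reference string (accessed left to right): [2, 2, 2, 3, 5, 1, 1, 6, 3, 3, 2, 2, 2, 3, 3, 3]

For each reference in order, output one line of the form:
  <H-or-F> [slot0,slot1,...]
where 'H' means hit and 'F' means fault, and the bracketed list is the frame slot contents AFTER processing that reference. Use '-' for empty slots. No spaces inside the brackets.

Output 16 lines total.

F [2,-,-,-]
H [2,-,-,-]
H [2,-,-,-]
F [2,3,-,-]
F [2,3,5,-]
F [2,3,5,1]
H [2,3,5,1]
F [6,3,5,1]
H [6,3,5,1]
H [6,3,5,1]
F [6,2,5,1]
H [6,2,5,1]
H [6,2,5,1]
F [6,2,3,1]
H [6,2,3,1]
H [6,2,3,1]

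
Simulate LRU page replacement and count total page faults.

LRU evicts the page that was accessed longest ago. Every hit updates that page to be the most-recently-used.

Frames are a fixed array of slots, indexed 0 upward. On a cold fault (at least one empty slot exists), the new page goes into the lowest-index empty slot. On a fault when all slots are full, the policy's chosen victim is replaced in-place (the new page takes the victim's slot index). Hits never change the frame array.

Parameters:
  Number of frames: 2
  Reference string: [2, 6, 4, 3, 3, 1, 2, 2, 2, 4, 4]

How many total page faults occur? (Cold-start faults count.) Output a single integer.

Answer: 7

Derivation:
Step 0: ref 2 → FAULT, frames=[2,-]
Step 1: ref 6 → FAULT, frames=[2,6]
Step 2: ref 4 → FAULT (evict 2), frames=[4,6]
Step 3: ref 3 → FAULT (evict 6), frames=[4,3]
Step 4: ref 3 → HIT, frames=[4,3]
Step 5: ref 1 → FAULT (evict 4), frames=[1,3]
Step 6: ref 2 → FAULT (evict 3), frames=[1,2]
Step 7: ref 2 → HIT, frames=[1,2]
Step 8: ref 2 → HIT, frames=[1,2]
Step 9: ref 4 → FAULT (evict 1), frames=[4,2]
Step 10: ref 4 → HIT, frames=[4,2]
Total faults: 7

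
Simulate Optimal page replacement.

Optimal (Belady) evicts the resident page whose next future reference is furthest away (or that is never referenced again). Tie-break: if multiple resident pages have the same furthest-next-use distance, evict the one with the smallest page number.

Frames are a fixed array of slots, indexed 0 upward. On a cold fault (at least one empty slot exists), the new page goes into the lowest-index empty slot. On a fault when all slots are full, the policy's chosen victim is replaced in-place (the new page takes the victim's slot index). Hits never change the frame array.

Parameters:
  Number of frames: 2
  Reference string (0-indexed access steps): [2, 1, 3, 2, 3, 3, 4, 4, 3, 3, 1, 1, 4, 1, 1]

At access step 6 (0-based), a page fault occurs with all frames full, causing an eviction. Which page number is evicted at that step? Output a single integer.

Answer: 2

Derivation:
Step 0: ref 2 -> FAULT, frames=[2,-]
Step 1: ref 1 -> FAULT, frames=[2,1]
Step 2: ref 3 -> FAULT, evict 1, frames=[2,3]
Step 3: ref 2 -> HIT, frames=[2,3]
Step 4: ref 3 -> HIT, frames=[2,3]
Step 5: ref 3 -> HIT, frames=[2,3]
Step 6: ref 4 -> FAULT, evict 2, frames=[4,3]
At step 6: evicted page 2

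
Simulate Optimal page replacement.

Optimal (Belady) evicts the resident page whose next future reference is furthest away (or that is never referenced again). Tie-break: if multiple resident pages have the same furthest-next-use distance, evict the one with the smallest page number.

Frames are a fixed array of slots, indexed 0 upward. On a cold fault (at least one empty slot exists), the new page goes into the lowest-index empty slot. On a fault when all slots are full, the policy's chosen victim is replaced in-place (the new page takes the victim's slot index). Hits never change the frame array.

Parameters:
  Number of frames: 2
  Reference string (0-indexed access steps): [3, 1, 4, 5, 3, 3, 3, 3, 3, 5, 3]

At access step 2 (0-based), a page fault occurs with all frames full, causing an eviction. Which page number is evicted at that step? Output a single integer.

Answer: 1

Derivation:
Step 0: ref 3 -> FAULT, frames=[3,-]
Step 1: ref 1 -> FAULT, frames=[3,1]
Step 2: ref 4 -> FAULT, evict 1, frames=[3,4]
At step 2: evicted page 1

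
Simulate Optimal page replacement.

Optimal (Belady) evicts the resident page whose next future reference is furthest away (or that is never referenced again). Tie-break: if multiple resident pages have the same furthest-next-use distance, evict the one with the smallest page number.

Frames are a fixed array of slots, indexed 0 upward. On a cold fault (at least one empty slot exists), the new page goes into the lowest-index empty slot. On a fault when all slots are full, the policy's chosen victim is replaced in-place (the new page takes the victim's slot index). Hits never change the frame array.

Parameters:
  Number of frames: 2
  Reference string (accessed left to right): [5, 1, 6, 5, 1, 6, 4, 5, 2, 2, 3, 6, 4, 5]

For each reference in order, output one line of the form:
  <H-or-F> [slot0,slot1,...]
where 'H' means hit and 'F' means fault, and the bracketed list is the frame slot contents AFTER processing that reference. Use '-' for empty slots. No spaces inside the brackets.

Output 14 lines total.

F [5,-]
F [5,1]
F [5,6]
H [5,6]
F [1,6]
H [1,6]
F [4,6]
F [5,6]
F [2,6]
H [2,6]
F [3,6]
H [3,6]
F [4,6]
F [5,6]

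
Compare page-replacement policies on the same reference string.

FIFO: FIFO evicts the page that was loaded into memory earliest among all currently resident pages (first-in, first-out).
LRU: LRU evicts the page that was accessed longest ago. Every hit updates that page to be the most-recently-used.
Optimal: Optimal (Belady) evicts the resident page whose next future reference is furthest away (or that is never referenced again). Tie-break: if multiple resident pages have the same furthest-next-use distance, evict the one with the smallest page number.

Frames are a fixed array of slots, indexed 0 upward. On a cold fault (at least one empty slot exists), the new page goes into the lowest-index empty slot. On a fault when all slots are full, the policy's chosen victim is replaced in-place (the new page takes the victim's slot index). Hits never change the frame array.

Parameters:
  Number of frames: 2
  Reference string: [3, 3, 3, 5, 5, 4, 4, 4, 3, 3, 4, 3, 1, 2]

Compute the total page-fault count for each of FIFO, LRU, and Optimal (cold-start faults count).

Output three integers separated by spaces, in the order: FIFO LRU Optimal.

--- FIFO ---
  step 0: ref 3 -> FAULT, frames=[3,-] (faults so far: 1)
  step 1: ref 3 -> HIT, frames=[3,-] (faults so far: 1)
  step 2: ref 3 -> HIT, frames=[3,-] (faults so far: 1)
  step 3: ref 5 -> FAULT, frames=[3,5] (faults so far: 2)
  step 4: ref 5 -> HIT, frames=[3,5] (faults so far: 2)
  step 5: ref 4 -> FAULT, evict 3, frames=[4,5] (faults so far: 3)
  step 6: ref 4 -> HIT, frames=[4,5] (faults so far: 3)
  step 7: ref 4 -> HIT, frames=[4,5] (faults so far: 3)
  step 8: ref 3 -> FAULT, evict 5, frames=[4,3] (faults so far: 4)
  step 9: ref 3 -> HIT, frames=[4,3] (faults so far: 4)
  step 10: ref 4 -> HIT, frames=[4,3] (faults so far: 4)
  step 11: ref 3 -> HIT, frames=[4,3] (faults so far: 4)
  step 12: ref 1 -> FAULT, evict 4, frames=[1,3] (faults so far: 5)
  step 13: ref 2 -> FAULT, evict 3, frames=[1,2] (faults so far: 6)
  FIFO total faults: 6
--- LRU ---
  step 0: ref 3 -> FAULT, frames=[3,-] (faults so far: 1)
  step 1: ref 3 -> HIT, frames=[3,-] (faults so far: 1)
  step 2: ref 3 -> HIT, frames=[3,-] (faults so far: 1)
  step 3: ref 5 -> FAULT, frames=[3,5] (faults so far: 2)
  step 4: ref 5 -> HIT, frames=[3,5] (faults so far: 2)
  step 5: ref 4 -> FAULT, evict 3, frames=[4,5] (faults so far: 3)
  step 6: ref 4 -> HIT, frames=[4,5] (faults so far: 3)
  step 7: ref 4 -> HIT, frames=[4,5] (faults so far: 3)
  step 8: ref 3 -> FAULT, evict 5, frames=[4,3] (faults so far: 4)
  step 9: ref 3 -> HIT, frames=[4,3] (faults so far: 4)
  step 10: ref 4 -> HIT, frames=[4,3] (faults so far: 4)
  step 11: ref 3 -> HIT, frames=[4,3] (faults so far: 4)
  step 12: ref 1 -> FAULT, evict 4, frames=[1,3] (faults so far: 5)
  step 13: ref 2 -> FAULT, evict 3, frames=[1,2] (faults so far: 6)
  LRU total faults: 6
--- Optimal ---
  step 0: ref 3 -> FAULT, frames=[3,-] (faults so far: 1)
  step 1: ref 3 -> HIT, frames=[3,-] (faults so far: 1)
  step 2: ref 3 -> HIT, frames=[3,-] (faults so far: 1)
  step 3: ref 5 -> FAULT, frames=[3,5] (faults so far: 2)
  step 4: ref 5 -> HIT, frames=[3,5] (faults so far: 2)
  step 5: ref 4 -> FAULT, evict 5, frames=[3,4] (faults so far: 3)
  step 6: ref 4 -> HIT, frames=[3,4] (faults so far: 3)
  step 7: ref 4 -> HIT, frames=[3,4] (faults so far: 3)
  step 8: ref 3 -> HIT, frames=[3,4] (faults so far: 3)
  step 9: ref 3 -> HIT, frames=[3,4] (faults so far: 3)
  step 10: ref 4 -> HIT, frames=[3,4] (faults so far: 3)
  step 11: ref 3 -> HIT, frames=[3,4] (faults so far: 3)
  step 12: ref 1 -> FAULT, evict 3, frames=[1,4] (faults so far: 4)
  step 13: ref 2 -> FAULT, evict 1, frames=[2,4] (faults so far: 5)
  Optimal total faults: 5

Answer: 6 6 5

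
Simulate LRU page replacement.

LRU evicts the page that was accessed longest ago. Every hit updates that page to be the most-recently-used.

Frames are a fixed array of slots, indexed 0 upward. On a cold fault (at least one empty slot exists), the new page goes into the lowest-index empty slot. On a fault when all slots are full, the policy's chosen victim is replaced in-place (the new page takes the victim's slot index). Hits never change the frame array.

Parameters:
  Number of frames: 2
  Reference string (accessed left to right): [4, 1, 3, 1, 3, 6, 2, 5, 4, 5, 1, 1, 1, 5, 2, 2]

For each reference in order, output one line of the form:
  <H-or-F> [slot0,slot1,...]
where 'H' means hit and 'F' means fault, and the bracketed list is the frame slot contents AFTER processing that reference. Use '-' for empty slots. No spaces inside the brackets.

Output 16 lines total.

F [4,-]
F [4,1]
F [3,1]
H [3,1]
H [3,1]
F [3,6]
F [2,6]
F [2,5]
F [4,5]
H [4,5]
F [1,5]
H [1,5]
H [1,5]
H [1,5]
F [2,5]
H [2,5]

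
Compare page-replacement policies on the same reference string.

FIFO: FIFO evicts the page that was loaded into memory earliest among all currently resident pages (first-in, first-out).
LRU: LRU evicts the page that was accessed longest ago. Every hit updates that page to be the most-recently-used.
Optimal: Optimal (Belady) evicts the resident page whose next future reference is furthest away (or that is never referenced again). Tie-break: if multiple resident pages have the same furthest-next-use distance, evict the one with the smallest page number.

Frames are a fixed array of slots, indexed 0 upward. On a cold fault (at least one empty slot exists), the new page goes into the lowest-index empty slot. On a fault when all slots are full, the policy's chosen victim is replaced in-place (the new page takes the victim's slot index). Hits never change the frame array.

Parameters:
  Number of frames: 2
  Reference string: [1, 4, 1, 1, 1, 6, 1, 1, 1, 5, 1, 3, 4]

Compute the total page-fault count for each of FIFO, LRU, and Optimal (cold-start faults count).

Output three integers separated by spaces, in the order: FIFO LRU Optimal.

Answer: 7 6 6

Derivation:
--- FIFO ---
  step 0: ref 1 -> FAULT, frames=[1,-] (faults so far: 1)
  step 1: ref 4 -> FAULT, frames=[1,4] (faults so far: 2)
  step 2: ref 1 -> HIT, frames=[1,4] (faults so far: 2)
  step 3: ref 1 -> HIT, frames=[1,4] (faults so far: 2)
  step 4: ref 1 -> HIT, frames=[1,4] (faults so far: 2)
  step 5: ref 6 -> FAULT, evict 1, frames=[6,4] (faults so far: 3)
  step 6: ref 1 -> FAULT, evict 4, frames=[6,1] (faults so far: 4)
  step 7: ref 1 -> HIT, frames=[6,1] (faults so far: 4)
  step 8: ref 1 -> HIT, frames=[6,1] (faults so far: 4)
  step 9: ref 5 -> FAULT, evict 6, frames=[5,1] (faults so far: 5)
  step 10: ref 1 -> HIT, frames=[5,1] (faults so far: 5)
  step 11: ref 3 -> FAULT, evict 1, frames=[5,3] (faults so far: 6)
  step 12: ref 4 -> FAULT, evict 5, frames=[4,3] (faults so far: 7)
  FIFO total faults: 7
--- LRU ---
  step 0: ref 1 -> FAULT, frames=[1,-] (faults so far: 1)
  step 1: ref 4 -> FAULT, frames=[1,4] (faults so far: 2)
  step 2: ref 1 -> HIT, frames=[1,4] (faults so far: 2)
  step 3: ref 1 -> HIT, frames=[1,4] (faults so far: 2)
  step 4: ref 1 -> HIT, frames=[1,4] (faults so far: 2)
  step 5: ref 6 -> FAULT, evict 4, frames=[1,6] (faults so far: 3)
  step 6: ref 1 -> HIT, frames=[1,6] (faults so far: 3)
  step 7: ref 1 -> HIT, frames=[1,6] (faults so far: 3)
  step 8: ref 1 -> HIT, frames=[1,6] (faults so far: 3)
  step 9: ref 5 -> FAULT, evict 6, frames=[1,5] (faults so far: 4)
  step 10: ref 1 -> HIT, frames=[1,5] (faults so far: 4)
  step 11: ref 3 -> FAULT, evict 5, frames=[1,3] (faults so far: 5)
  step 12: ref 4 -> FAULT, evict 1, frames=[4,3] (faults so far: 6)
  LRU total faults: 6
--- Optimal ---
  step 0: ref 1 -> FAULT, frames=[1,-] (faults so far: 1)
  step 1: ref 4 -> FAULT, frames=[1,4] (faults so far: 2)
  step 2: ref 1 -> HIT, frames=[1,4] (faults so far: 2)
  step 3: ref 1 -> HIT, frames=[1,4] (faults so far: 2)
  step 4: ref 1 -> HIT, frames=[1,4] (faults so far: 2)
  step 5: ref 6 -> FAULT, evict 4, frames=[1,6] (faults so far: 3)
  step 6: ref 1 -> HIT, frames=[1,6] (faults so far: 3)
  step 7: ref 1 -> HIT, frames=[1,6] (faults so far: 3)
  step 8: ref 1 -> HIT, frames=[1,6] (faults so far: 3)
  step 9: ref 5 -> FAULT, evict 6, frames=[1,5] (faults so far: 4)
  step 10: ref 1 -> HIT, frames=[1,5] (faults so far: 4)
  step 11: ref 3 -> FAULT, evict 1, frames=[3,5] (faults so far: 5)
  step 12: ref 4 -> FAULT, evict 3, frames=[4,5] (faults so far: 6)
  Optimal total faults: 6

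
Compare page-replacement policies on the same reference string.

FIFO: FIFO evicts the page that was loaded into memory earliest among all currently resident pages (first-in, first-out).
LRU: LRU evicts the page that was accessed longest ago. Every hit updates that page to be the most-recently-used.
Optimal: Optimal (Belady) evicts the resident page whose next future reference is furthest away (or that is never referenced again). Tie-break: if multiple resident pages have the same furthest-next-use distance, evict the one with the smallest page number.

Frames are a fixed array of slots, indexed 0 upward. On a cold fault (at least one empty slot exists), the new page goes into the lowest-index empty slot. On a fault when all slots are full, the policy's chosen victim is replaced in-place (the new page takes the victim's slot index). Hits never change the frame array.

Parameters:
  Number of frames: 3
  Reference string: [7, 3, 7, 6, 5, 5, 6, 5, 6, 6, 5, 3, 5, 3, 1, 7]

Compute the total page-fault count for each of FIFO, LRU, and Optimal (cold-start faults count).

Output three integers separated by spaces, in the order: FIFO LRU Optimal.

--- FIFO ---
  step 0: ref 7 -> FAULT, frames=[7,-,-] (faults so far: 1)
  step 1: ref 3 -> FAULT, frames=[7,3,-] (faults so far: 2)
  step 2: ref 7 -> HIT, frames=[7,3,-] (faults so far: 2)
  step 3: ref 6 -> FAULT, frames=[7,3,6] (faults so far: 3)
  step 4: ref 5 -> FAULT, evict 7, frames=[5,3,6] (faults so far: 4)
  step 5: ref 5 -> HIT, frames=[5,3,6] (faults so far: 4)
  step 6: ref 6 -> HIT, frames=[5,3,6] (faults so far: 4)
  step 7: ref 5 -> HIT, frames=[5,3,6] (faults so far: 4)
  step 8: ref 6 -> HIT, frames=[5,3,6] (faults so far: 4)
  step 9: ref 6 -> HIT, frames=[5,3,6] (faults so far: 4)
  step 10: ref 5 -> HIT, frames=[5,3,6] (faults so far: 4)
  step 11: ref 3 -> HIT, frames=[5,3,6] (faults so far: 4)
  step 12: ref 5 -> HIT, frames=[5,3,6] (faults so far: 4)
  step 13: ref 3 -> HIT, frames=[5,3,6] (faults so far: 4)
  step 14: ref 1 -> FAULT, evict 3, frames=[5,1,6] (faults so far: 5)
  step 15: ref 7 -> FAULT, evict 6, frames=[5,1,7] (faults so far: 6)
  FIFO total faults: 6
--- LRU ---
  step 0: ref 7 -> FAULT, frames=[7,-,-] (faults so far: 1)
  step 1: ref 3 -> FAULT, frames=[7,3,-] (faults so far: 2)
  step 2: ref 7 -> HIT, frames=[7,3,-] (faults so far: 2)
  step 3: ref 6 -> FAULT, frames=[7,3,6] (faults so far: 3)
  step 4: ref 5 -> FAULT, evict 3, frames=[7,5,6] (faults so far: 4)
  step 5: ref 5 -> HIT, frames=[7,5,6] (faults so far: 4)
  step 6: ref 6 -> HIT, frames=[7,5,6] (faults so far: 4)
  step 7: ref 5 -> HIT, frames=[7,5,6] (faults so far: 4)
  step 8: ref 6 -> HIT, frames=[7,5,6] (faults so far: 4)
  step 9: ref 6 -> HIT, frames=[7,5,6] (faults so far: 4)
  step 10: ref 5 -> HIT, frames=[7,5,6] (faults so far: 4)
  step 11: ref 3 -> FAULT, evict 7, frames=[3,5,6] (faults so far: 5)
  step 12: ref 5 -> HIT, frames=[3,5,6] (faults so far: 5)
  step 13: ref 3 -> HIT, frames=[3,5,6] (faults so far: 5)
  step 14: ref 1 -> FAULT, evict 6, frames=[3,5,1] (faults so far: 6)
  step 15: ref 7 -> FAULT, evict 5, frames=[3,7,1] (faults so far: 7)
  LRU total faults: 7
--- Optimal ---
  step 0: ref 7 -> FAULT, frames=[7,-,-] (faults so far: 1)
  step 1: ref 3 -> FAULT, frames=[7,3,-] (faults so far: 2)
  step 2: ref 7 -> HIT, frames=[7,3,-] (faults so far: 2)
  step 3: ref 6 -> FAULT, frames=[7,3,6] (faults so far: 3)
  step 4: ref 5 -> FAULT, evict 7, frames=[5,3,6] (faults so far: 4)
  step 5: ref 5 -> HIT, frames=[5,3,6] (faults so far: 4)
  step 6: ref 6 -> HIT, frames=[5,3,6] (faults so far: 4)
  step 7: ref 5 -> HIT, frames=[5,3,6] (faults so far: 4)
  step 8: ref 6 -> HIT, frames=[5,3,6] (faults so far: 4)
  step 9: ref 6 -> HIT, frames=[5,3,6] (faults so far: 4)
  step 10: ref 5 -> HIT, frames=[5,3,6] (faults so far: 4)
  step 11: ref 3 -> HIT, frames=[5,3,6] (faults so far: 4)
  step 12: ref 5 -> HIT, frames=[5,3,6] (faults so far: 4)
  step 13: ref 3 -> HIT, frames=[5,3,6] (faults so far: 4)
  step 14: ref 1 -> FAULT, evict 3, frames=[5,1,6] (faults so far: 5)
  step 15: ref 7 -> FAULT, evict 1, frames=[5,7,6] (faults so far: 6)
  Optimal total faults: 6

Answer: 6 7 6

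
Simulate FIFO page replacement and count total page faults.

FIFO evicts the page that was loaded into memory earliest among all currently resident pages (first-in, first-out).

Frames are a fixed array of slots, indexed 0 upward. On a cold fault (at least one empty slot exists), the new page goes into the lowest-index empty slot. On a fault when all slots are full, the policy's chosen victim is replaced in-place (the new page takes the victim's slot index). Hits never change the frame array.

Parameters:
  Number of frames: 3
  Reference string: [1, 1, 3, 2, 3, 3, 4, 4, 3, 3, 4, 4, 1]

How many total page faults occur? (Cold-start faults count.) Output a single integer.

Step 0: ref 1 → FAULT, frames=[1,-,-]
Step 1: ref 1 → HIT, frames=[1,-,-]
Step 2: ref 3 → FAULT, frames=[1,3,-]
Step 3: ref 2 → FAULT, frames=[1,3,2]
Step 4: ref 3 → HIT, frames=[1,3,2]
Step 5: ref 3 → HIT, frames=[1,3,2]
Step 6: ref 4 → FAULT (evict 1), frames=[4,3,2]
Step 7: ref 4 → HIT, frames=[4,3,2]
Step 8: ref 3 → HIT, frames=[4,3,2]
Step 9: ref 3 → HIT, frames=[4,3,2]
Step 10: ref 4 → HIT, frames=[4,3,2]
Step 11: ref 4 → HIT, frames=[4,3,2]
Step 12: ref 1 → FAULT (evict 3), frames=[4,1,2]
Total faults: 5

Answer: 5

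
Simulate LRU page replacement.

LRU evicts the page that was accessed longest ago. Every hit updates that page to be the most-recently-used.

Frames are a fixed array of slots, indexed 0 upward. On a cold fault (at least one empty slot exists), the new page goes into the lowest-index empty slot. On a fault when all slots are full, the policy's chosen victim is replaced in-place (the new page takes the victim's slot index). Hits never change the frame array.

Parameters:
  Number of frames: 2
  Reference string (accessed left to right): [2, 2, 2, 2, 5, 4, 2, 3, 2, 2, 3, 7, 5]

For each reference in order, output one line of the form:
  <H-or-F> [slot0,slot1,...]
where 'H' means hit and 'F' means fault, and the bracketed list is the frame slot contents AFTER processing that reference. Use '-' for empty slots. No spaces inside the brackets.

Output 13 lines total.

F [2,-]
H [2,-]
H [2,-]
H [2,-]
F [2,5]
F [4,5]
F [4,2]
F [3,2]
H [3,2]
H [3,2]
H [3,2]
F [3,7]
F [5,7]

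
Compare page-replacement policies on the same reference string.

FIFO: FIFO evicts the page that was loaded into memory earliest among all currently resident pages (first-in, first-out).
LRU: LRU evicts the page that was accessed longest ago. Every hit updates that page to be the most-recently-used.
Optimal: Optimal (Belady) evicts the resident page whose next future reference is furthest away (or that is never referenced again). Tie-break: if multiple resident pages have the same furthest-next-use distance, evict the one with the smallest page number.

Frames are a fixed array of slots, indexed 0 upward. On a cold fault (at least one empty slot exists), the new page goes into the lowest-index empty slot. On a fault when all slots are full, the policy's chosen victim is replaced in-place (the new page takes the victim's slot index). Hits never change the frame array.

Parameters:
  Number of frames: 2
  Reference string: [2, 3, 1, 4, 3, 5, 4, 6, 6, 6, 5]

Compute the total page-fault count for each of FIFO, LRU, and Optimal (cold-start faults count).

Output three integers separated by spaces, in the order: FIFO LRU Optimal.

Answer: 9 9 6

Derivation:
--- FIFO ---
  step 0: ref 2 -> FAULT, frames=[2,-] (faults so far: 1)
  step 1: ref 3 -> FAULT, frames=[2,3] (faults so far: 2)
  step 2: ref 1 -> FAULT, evict 2, frames=[1,3] (faults so far: 3)
  step 3: ref 4 -> FAULT, evict 3, frames=[1,4] (faults so far: 4)
  step 4: ref 3 -> FAULT, evict 1, frames=[3,4] (faults so far: 5)
  step 5: ref 5 -> FAULT, evict 4, frames=[3,5] (faults so far: 6)
  step 6: ref 4 -> FAULT, evict 3, frames=[4,5] (faults so far: 7)
  step 7: ref 6 -> FAULT, evict 5, frames=[4,6] (faults so far: 8)
  step 8: ref 6 -> HIT, frames=[4,6] (faults so far: 8)
  step 9: ref 6 -> HIT, frames=[4,6] (faults so far: 8)
  step 10: ref 5 -> FAULT, evict 4, frames=[5,6] (faults so far: 9)
  FIFO total faults: 9
--- LRU ---
  step 0: ref 2 -> FAULT, frames=[2,-] (faults so far: 1)
  step 1: ref 3 -> FAULT, frames=[2,3] (faults so far: 2)
  step 2: ref 1 -> FAULT, evict 2, frames=[1,3] (faults so far: 3)
  step 3: ref 4 -> FAULT, evict 3, frames=[1,4] (faults so far: 4)
  step 4: ref 3 -> FAULT, evict 1, frames=[3,4] (faults so far: 5)
  step 5: ref 5 -> FAULT, evict 4, frames=[3,5] (faults so far: 6)
  step 6: ref 4 -> FAULT, evict 3, frames=[4,5] (faults so far: 7)
  step 7: ref 6 -> FAULT, evict 5, frames=[4,6] (faults so far: 8)
  step 8: ref 6 -> HIT, frames=[4,6] (faults so far: 8)
  step 9: ref 6 -> HIT, frames=[4,6] (faults so far: 8)
  step 10: ref 5 -> FAULT, evict 4, frames=[5,6] (faults so far: 9)
  LRU total faults: 9
--- Optimal ---
  step 0: ref 2 -> FAULT, frames=[2,-] (faults so far: 1)
  step 1: ref 3 -> FAULT, frames=[2,3] (faults so far: 2)
  step 2: ref 1 -> FAULT, evict 2, frames=[1,3] (faults so far: 3)
  step 3: ref 4 -> FAULT, evict 1, frames=[4,3] (faults so far: 4)
  step 4: ref 3 -> HIT, frames=[4,3] (faults so far: 4)
  step 5: ref 5 -> FAULT, evict 3, frames=[4,5] (faults so far: 5)
  step 6: ref 4 -> HIT, frames=[4,5] (faults so far: 5)
  step 7: ref 6 -> FAULT, evict 4, frames=[6,5] (faults so far: 6)
  step 8: ref 6 -> HIT, frames=[6,5] (faults so far: 6)
  step 9: ref 6 -> HIT, frames=[6,5] (faults so far: 6)
  step 10: ref 5 -> HIT, frames=[6,5] (faults so far: 6)
  Optimal total faults: 6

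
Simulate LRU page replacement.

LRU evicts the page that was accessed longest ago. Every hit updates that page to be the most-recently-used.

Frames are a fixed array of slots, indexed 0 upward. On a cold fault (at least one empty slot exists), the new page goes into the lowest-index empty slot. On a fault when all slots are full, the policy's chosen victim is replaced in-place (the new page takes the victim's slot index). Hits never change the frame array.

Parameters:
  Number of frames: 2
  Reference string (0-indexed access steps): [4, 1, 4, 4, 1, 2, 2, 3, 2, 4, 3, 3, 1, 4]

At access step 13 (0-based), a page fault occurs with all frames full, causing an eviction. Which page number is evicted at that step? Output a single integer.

Step 0: ref 4 -> FAULT, frames=[4,-]
Step 1: ref 1 -> FAULT, frames=[4,1]
Step 2: ref 4 -> HIT, frames=[4,1]
Step 3: ref 4 -> HIT, frames=[4,1]
Step 4: ref 1 -> HIT, frames=[4,1]
Step 5: ref 2 -> FAULT, evict 4, frames=[2,1]
Step 6: ref 2 -> HIT, frames=[2,1]
Step 7: ref 3 -> FAULT, evict 1, frames=[2,3]
Step 8: ref 2 -> HIT, frames=[2,3]
Step 9: ref 4 -> FAULT, evict 3, frames=[2,4]
Step 10: ref 3 -> FAULT, evict 2, frames=[3,4]
Step 11: ref 3 -> HIT, frames=[3,4]
Step 12: ref 1 -> FAULT, evict 4, frames=[3,1]
Step 13: ref 4 -> FAULT, evict 3, frames=[4,1]
At step 13: evicted page 3

Answer: 3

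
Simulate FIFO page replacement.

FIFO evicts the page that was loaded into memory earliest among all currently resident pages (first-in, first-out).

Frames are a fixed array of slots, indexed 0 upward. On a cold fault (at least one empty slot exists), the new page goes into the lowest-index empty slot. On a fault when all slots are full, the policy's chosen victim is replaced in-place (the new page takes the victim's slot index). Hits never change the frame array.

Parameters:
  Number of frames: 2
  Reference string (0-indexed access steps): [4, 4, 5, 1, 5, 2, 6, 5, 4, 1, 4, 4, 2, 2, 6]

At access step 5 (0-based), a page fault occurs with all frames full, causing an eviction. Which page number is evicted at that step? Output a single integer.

Step 0: ref 4 -> FAULT, frames=[4,-]
Step 1: ref 4 -> HIT, frames=[4,-]
Step 2: ref 5 -> FAULT, frames=[4,5]
Step 3: ref 1 -> FAULT, evict 4, frames=[1,5]
Step 4: ref 5 -> HIT, frames=[1,5]
Step 5: ref 2 -> FAULT, evict 5, frames=[1,2]
At step 5: evicted page 5

Answer: 5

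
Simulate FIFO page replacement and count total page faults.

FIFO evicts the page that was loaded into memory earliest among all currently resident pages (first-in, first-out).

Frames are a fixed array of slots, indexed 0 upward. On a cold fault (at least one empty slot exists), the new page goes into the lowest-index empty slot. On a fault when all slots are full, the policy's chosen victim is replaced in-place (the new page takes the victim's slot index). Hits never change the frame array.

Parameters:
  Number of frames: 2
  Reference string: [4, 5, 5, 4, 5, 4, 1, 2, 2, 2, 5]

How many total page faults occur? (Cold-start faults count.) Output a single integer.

Answer: 5

Derivation:
Step 0: ref 4 → FAULT, frames=[4,-]
Step 1: ref 5 → FAULT, frames=[4,5]
Step 2: ref 5 → HIT, frames=[4,5]
Step 3: ref 4 → HIT, frames=[4,5]
Step 4: ref 5 → HIT, frames=[4,5]
Step 5: ref 4 → HIT, frames=[4,5]
Step 6: ref 1 → FAULT (evict 4), frames=[1,5]
Step 7: ref 2 → FAULT (evict 5), frames=[1,2]
Step 8: ref 2 → HIT, frames=[1,2]
Step 9: ref 2 → HIT, frames=[1,2]
Step 10: ref 5 → FAULT (evict 1), frames=[5,2]
Total faults: 5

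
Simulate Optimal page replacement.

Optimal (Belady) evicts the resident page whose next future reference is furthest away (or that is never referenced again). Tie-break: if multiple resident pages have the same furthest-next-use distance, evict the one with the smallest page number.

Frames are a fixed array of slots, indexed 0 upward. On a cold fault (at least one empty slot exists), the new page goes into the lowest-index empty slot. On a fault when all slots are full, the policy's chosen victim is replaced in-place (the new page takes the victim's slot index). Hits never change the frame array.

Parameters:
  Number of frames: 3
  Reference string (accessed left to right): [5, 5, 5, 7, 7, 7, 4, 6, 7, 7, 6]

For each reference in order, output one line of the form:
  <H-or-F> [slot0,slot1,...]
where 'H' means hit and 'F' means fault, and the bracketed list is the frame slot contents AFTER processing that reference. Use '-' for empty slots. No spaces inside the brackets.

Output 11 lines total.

F [5,-,-]
H [5,-,-]
H [5,-,-]
F [5,7,-]
H [5,7,-]
H [5,7,-]
F [5,7,4]
F [5,7,6]
H [5,7,6]
H [5,7,6]
H [5,7,6]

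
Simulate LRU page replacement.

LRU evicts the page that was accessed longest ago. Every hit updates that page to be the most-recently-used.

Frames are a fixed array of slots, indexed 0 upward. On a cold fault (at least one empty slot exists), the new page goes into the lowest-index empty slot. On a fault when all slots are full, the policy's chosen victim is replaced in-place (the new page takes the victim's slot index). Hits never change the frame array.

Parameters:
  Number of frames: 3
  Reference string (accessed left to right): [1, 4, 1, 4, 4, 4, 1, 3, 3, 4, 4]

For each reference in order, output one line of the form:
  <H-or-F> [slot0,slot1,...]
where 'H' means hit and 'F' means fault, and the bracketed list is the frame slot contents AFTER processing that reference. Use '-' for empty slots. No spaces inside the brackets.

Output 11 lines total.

F [1,-,-]
F [1,4,-]
H [1,4,-]
H [1,4,-]
H [1,4,-]
H [1,4,-]
H [1,4,-]
F [1,4,3]
H [1,4,3]
H [1,4,3]
H [1,4,3]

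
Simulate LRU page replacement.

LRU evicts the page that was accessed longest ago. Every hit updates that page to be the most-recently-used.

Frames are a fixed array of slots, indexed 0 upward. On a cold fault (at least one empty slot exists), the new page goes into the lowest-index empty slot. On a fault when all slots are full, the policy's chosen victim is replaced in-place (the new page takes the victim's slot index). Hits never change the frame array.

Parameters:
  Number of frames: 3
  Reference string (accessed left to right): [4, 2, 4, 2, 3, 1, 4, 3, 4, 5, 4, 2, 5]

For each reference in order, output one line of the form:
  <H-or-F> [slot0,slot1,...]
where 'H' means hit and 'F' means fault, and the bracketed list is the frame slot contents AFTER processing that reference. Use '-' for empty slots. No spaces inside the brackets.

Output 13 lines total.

F [4,-,-]
F [4,2,-]
H [4,2,-]
H [4,2,-]
F [4,2,3]
F [1,2,3]
F [1,4,3]
H [1,4,3]
H [1,4,3]
F [5,4,3]
H [5,4,3]
F [5,4,2]
H [5,4,2]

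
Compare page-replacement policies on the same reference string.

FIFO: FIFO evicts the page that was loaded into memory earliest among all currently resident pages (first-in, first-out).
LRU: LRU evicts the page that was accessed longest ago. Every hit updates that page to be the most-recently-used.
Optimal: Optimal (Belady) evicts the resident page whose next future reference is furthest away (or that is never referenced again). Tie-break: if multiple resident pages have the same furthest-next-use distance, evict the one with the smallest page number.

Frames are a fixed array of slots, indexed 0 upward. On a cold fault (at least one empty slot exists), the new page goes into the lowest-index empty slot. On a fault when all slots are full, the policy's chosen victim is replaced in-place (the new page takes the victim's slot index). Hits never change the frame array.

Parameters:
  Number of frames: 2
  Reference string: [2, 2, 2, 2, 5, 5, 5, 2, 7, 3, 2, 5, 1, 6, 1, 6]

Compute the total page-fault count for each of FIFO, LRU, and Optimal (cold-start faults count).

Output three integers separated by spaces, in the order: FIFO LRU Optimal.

Answer: 8 8 7

Derivation:
--- FIFO ---
  step 0: ref 2 -> FAULT, frames=[2,-] (faults so far: 1)
  step 1: ref 2 -> HIT, frames=[2,-] (faults so far: 1)
  step 2: ref 2 -> HIT, frames=[2,-] (faults so far: 1)
  step 3: ref 2 -> HIT, frames=[2,-] (faults so far: 1)
  step 4: ref 5 -> FAULT, frames=[2,5] (faults so far: 2)
  step 5: ref 5 -> HIT, frames=[2,5] (faults so far: 2)
  step 6: ref 5 -> HIT, frames=[2,5] (faults so far: 2)
  step 7: ref 2 -> HIT, frames=[2,5] (faults so far: 2)
  step 8: ref 7 -> FAULT, evict 2, frames=[7,5] (faults so far: 3)
  step 9: ref 3 -> FAULT, evict 5, frames=[7,3] (faults so far: 4)
  step 10: ref 2 -> FAULT, evict 7, frames=[2,3] (faults so far: 5)
  step 11: ref 5 -> FAULT, evict 3, frames=[2,5] (faults so far: 6)
  step 12: ref 1 -> FAULT, evict 2, frames=[1,5] (faults so far: 7)
  step 13: ref 6 -> FAULT, evict 5, frames=[1,6] (faults so far: 8)
  step 14: ref 1 -> HIT, frames=[1,6] (faults so far: 8)
  step 15: ref 6 -> HIT, frames=[1,6] (faults so far: 8)
  FIFO total faults: 8
--- LRU ---
  step 0: ref 2 -> FAULT, frames=[2,-] (faults so far: 1)
  step 1: ref 2 -> HIT, frames=[2,-] (faults so far: 1)
  step 2: ref 2 -> HIT, frames=[2,-] (faults so far: 1)
  step 3: ref 2 -> HIT, frames=[2,-] (faults so far: 1)
  step 4: ref 5 -> FAULT, frames=[2,5] (faults so far: 2)
  step 5: ref 5 -> HIT, frames=[2,5] (faults so far: 2)
  step 6: ref 5 -> HIT, frames=[2,5] (faults so far: 2)
  step 7: ref 2 -> HIT, frames=[2,5] (faults so far: 2)
  step 8: ref 7 -> FAULT, evict 5, frames=[2,7] (faults so far: 3)
  step 9: ref 3 -> FAULT, evict 2, frames=[3,7] (faults so far: 4)
  step 10: ref 2 -> FAULT, evict 7, frames=[3,2] (faults so far: 5)
  step 11: ref 5 -> FAULT, evict 3, frames=[5,2] (faults so far: 6)
  step 12: ref 1 -> FAULT, evict 2, frames=[5,1] (faults so far: 7)
  step 13: ref 6 -> FAULT, evict 5, frames=[6,1] (faults so far: 8)
  step 14: ref 1 -> HIT, frames=[6,1] (faults so far: 8)
  step 15: ref 6 -> HIT, frames=[6,1] (faults so far: 8)
  LRU total faults: 8
--- Optimal ---
  step 0: ref 2 -> FAULT, frames=[2,-] (faults so far: 1)
  step 1: ref 2 -> HIT, frames=[2,-] (faults so far: 1)
  step 2: ref 2 -> HIT, frames=[2,-] (faults so far: 1)
  step 3: ref 2 -> HIT, frames=[2,-] (faults so far: 1)
  step 4: ref 5 -> FAULT, frames=[2,5] (faults so far: 2)
  step 5: ref 5 -> HIT, frames=[2,5] (faults so far: 2)
  step 6: ref 5 -> HIT, frames=[2,5] (faults so far: 2)
  step 7: ref 2 -> HIT, frames=[2,5] (faults so far: 2)
  step 8: ref 7 -> FAULT, evict 5, frames=[2,7] (faults so far: 3)
  step 9: ref 3 -> FAULT, evict 7, frames=[2,3] (faults so far: 4)
  step 10: ref 2 -> HIT, frames=[2,3] (faults so far: 4)
  step 11: ref 5 -> FAULT, evict 2, frames=[5,3] (faults so far: 5)
  step 12: ref 1 -> FAULT, evict 3, frames=[5,1] (faults so far: 6)
  step 13: ref 6 -> FAULT, evict 5, frames=[6,1] (faults so far: 7)
  step 14: ref 1 -> HIT, frames=[6,1] (faults so far: 7)
  step 15: ref 6 -> HIT, frames=[6,1] (faults so far: 7)
  Optimal total faults: 7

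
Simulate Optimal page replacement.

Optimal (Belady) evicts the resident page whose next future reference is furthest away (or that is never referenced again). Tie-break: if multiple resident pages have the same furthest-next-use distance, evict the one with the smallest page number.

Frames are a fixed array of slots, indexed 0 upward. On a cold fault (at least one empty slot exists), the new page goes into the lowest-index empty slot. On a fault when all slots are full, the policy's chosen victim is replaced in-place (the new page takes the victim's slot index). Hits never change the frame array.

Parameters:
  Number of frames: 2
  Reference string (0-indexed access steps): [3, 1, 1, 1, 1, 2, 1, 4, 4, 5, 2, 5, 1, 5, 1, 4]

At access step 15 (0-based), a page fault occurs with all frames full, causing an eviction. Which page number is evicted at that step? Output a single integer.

Answer: 1

Derivation:
Step 0: ref 3 -> FAULT, frames=[3,-]
Step 1: ref 1 -> FAULT, frames=[3,1]
Step 2: ref 1 -> HIT, frames=[3,1]
Step 3: ref 1 -> HIT, frames=[3,1]
Step 4: ref 1 -> HIT, frames=[3,1]
Step 5: ref 2 -> FAULT, evict 3, frames=[2,1]
Step 6: ref 1 -> HIT, frames=[2,1]
Step 7: ref 4 -> FAULT, evict 1, frames=[2,4]
Step 8: ref 4 -> HIT, frames=[2,4]
Step 9: ref 5 -> FAULT, evict 4, frames=[2,5]
Step 10: ref 2 -> HIT, frames=[2,5]
Step 11: ref 5 -> HIT, frames=[2,5]
Step 12: ref 1 -> FAULT, evict 2, frames=[1,5]
Step 13: ref 5 -> HIT, frames=[1,5]
Step 14: ref 1 -> HIT, frames=[1,5]
Step 15: ref 4 -> FAULT, evict 1, frames=[4,5]
At step 15: evicted page 1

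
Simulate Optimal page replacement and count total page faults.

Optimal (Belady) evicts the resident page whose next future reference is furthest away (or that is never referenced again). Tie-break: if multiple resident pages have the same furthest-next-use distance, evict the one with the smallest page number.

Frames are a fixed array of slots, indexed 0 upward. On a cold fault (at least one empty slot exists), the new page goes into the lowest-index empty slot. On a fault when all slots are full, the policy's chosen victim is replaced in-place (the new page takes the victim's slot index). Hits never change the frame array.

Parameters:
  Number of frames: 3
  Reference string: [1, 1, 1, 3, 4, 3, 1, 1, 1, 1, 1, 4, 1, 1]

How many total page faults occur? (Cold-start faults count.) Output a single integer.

Answer: 3

Derivation:
Step 0: ref 1 → FAULT, frames=[1,-,-]
Step 1: ref 1 → HIT, frames=[1,-,-]
Step 2: ref 1 → HIT, frames=[1,-,-]
Step 3: ref 3 → FAULT, frames=[1,3,-]
Step 4: ref 4 → FAULT, frames=[1,3,4]
Step 5: ref 3 → HIT, frames=[1,3,4]
Step 6: ref 1 → HIT, frames=[1,3,4]
Step 7: ref 1 → HIT, frames=[1,3,4]
Step 8: ref 1 → HIT, frames=[1,3,4]
Step 9: ref 1 → HIT, frames=[1,3,4]
Step 10: ref 1 → HIT, frames=[1,3,4]
Step 11: ref 4 → HIT, frames=[1,3,4]
Step 12: ref 1 → HIT, frames=[1,3,4]
Step 13: ref 1 → HIT, frames=[1,3,4]
Total faults: 3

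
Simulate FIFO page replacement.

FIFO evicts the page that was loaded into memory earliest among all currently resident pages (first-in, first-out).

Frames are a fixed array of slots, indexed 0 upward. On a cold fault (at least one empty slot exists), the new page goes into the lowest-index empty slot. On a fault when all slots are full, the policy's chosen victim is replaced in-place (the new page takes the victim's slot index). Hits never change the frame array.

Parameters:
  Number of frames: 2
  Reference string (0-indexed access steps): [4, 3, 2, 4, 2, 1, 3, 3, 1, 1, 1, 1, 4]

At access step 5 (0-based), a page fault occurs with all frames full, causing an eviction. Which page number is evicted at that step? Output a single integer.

Answer: 2

Derivation:
Step 0: ref 4 -> FAULT, frames=[4,-]
Step 1: ref 3 -> FAULT, frames=[4,3]
Step 2: ref 2 -> FAULT, evict 4, frames=[2,3]
Step 3: ref 4 -> FAULT, evict 3, frames=[2,4]
Step 4: ref 2 -> HIT, frames=[2,4]
Step 5: ref 1 -> FAULT, evict 2, frames=[1,4]
At step 5: evicted page 2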